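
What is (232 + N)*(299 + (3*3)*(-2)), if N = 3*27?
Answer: 87953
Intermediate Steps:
N = 81
(232 + N)*(299 + (3*3)*(-2)) = (232 + 81)*(299 + (3*3)*(-2)) = 313*(299 + 9*(-2)) = 313*(299 - 18) = 313*281 = 87953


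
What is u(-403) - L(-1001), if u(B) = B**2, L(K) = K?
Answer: 163410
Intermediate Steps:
u(-403) - L(-1001) = (-403)**2 - 1*(-1001) = 162409 + 1001 = 163410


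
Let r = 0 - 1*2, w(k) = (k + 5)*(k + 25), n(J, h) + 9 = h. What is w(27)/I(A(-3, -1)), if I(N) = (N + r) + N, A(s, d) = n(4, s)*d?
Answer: 832/11 ≈ 75.636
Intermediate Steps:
n(J, h) = -9 + h
w(k) = (5 + k)*(25 + k)
r = -2 (r = 0 - 2 = -2)
A(s, d) = d*(-9 + s) (A(s, d) = (-9 + s)*d = d*(-9 + s))
I(N) = -2 + 2*N (I(N) = (N - 2) + N = (-2 + N) + N = -2 + 2*N)
w(27)/I(A(-3, -1)) = (125 + 27² + 30*27)/(-2 + 2*(-(-9 - 3))) = (125 + 729 + 810)/(-2 + 2*(-1*(-12))) = 1664/(-2 + 2*12) = 1664/(-2 + 24) = 1664/22 = 1664*(1/22) = 832/11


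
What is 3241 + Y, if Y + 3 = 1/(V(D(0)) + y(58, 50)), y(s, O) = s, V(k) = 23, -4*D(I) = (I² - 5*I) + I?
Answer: 262279/81 ≈ 3238.0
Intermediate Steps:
D(I) = I - I²/4 (D(I) = -((I² - 5*I) + I)/4 = -(I² - 4*I)/4 = I - I²/4)
Y = -242/81 (Y = -3 + 1/(23 + 58) = -3 + 1/81 = -242/81 ≈ -2.9877)
3241 + Y = 3241 - 242/81 = 262279/81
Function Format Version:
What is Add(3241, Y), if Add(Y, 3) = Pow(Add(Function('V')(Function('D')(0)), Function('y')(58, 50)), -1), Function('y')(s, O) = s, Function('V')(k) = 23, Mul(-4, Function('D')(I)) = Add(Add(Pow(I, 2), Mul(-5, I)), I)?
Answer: Rational(262279, 81) ≈ 3238.0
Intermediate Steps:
Function('D')(I) = Add(I, Mul(Rational(-1, 4), Pow(I, 2))) (Function('D')(I) = Mul(Rational(-1, 4), Add(Add(Pow(I, 2), Mul(-5, I)), I)) = Mul(Rational(-1, 4), Add(Pow(I, 2), Mul(-4, I))) = Add(I, Mul(Rational(-1, 4), Pow(I, 2))))
Y = Rational(-242, 81) (Y = Add(-3, Pow(Add(23, 58), -1)) = Add(-3, Pow(81, -1)) = Add(-3, Rational(1, 81)) = Rational(-242, 81) ≈ -2.9877)
Add(3241, Y) = Add(3241, Rational(-242, 81)) = Rational(262279, 81)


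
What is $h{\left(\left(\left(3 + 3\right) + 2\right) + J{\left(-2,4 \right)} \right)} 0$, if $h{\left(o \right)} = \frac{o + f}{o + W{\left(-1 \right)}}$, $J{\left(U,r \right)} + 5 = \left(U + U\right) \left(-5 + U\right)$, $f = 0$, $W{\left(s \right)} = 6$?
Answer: $0$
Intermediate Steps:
$J{\left(U,r \right)} = -5 + 2 U \left(-5 + U\right)$ ($J{\left(U,r \right)} = -5 + \left(U + U\right) \left(-5 + U\right) = -5 + 2 U \left(-5 + U\right)$)
$h{\left(o \right)} = \frac{o}{6 + o}$ ($h{\left(o \right)} = \frac{o + 0}{o + 6} = \frac{o}{6 + o}$)
$h{\left(\left(\left(3 + 3\right) + 2\right) + J{\left(-2,4 \right)} \right)} 0 = \frac{\left(\left(3 + 3\right) + 2\right) - \left(-15 - 8\right)}{6 + \left(\left(\left(3 + 3\right) + 2\right) - \left(-15 - 8\right)\right)} 0 = \frac{\left(6 + 2\right) + \left(-5 + 20 + 2 \cdot 4\right)}{6 + \left(\left(6 + 2\right) + \left(-5 + 20 + 2 \cdot 4\right)\right)} 0 = \frac{8 + \left(-5 + 20 + 8\right)}{6 + \left(8 + \left(-5 + 20 + 8\right)\right)} 0 = \frac{8 + 23}{6 + \left(8 + 23\right)} 0 = \frac{31}{6 + 31} \cdot 0 = \frac{31}{37} \cdot 0 = 0$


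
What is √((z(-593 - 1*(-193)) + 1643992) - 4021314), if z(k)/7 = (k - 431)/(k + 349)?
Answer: I*√687013095/17 ≈ 1541.8*I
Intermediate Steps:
z(k) = 7*(-431 + k)/(349 + k) (z(k) = 7*((k - 431)/(k + 349)) = 7*((-431 + k)/(349 + k)) = 7*(-431 + k)/(349 + k))
√((z(-593 - 1*(-193)) + 1643992) - 4021314) = √((7*(-431 + (-593 - 1*(-193)))/(349 + (-593 - 1*(-193))) + 1643992) - 4021314) = √((7*(-431 + (-593 + 193))/(349 + (-593 + 193)) + 1643992) - 4021314) = √((7*(-431 - 400)/(349 - 400) + 1643992) - 4021314) = √((7*(-831)/(-51) + 1643992) - 4021314) = √((7*(-1/51)*(-831) + 1643992) - 4021314) = √((1939/17 + 1643992) - 4021314) = √(27949803/17 - 4021314) = √(-40412535/17) = I*√687013095/17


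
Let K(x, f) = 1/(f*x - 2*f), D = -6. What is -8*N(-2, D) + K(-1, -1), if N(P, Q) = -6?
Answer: 145/3 ≈ 48.333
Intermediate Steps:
K(x, f) = 1/(-2*f + f*x)
-8*N(-2, D) + K(-1, -1) = -8*(-6) + 1/((-1)*(-2 - 1)) = 48 - 1/(-3) = 48 - 1*(-⅓) = 48 + ⅓ = 145/3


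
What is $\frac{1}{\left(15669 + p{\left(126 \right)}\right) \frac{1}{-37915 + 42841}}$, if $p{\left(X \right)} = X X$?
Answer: $\frac{1642}{10515} \approx 0.15616$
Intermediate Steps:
$p{\left(X \right)} = X^{2}$
$\frac{1}{\left(15669 + p{\left(126 \right)}\right) \frac{1}{-37915 + 42841}} = \frac{1}{\left(15669 + 126^{2}\right) \frac{1}{-37915 + 42841}} = \frac{1}{\left(15669 + 15876\right) \frac{1}{4926}} = \frac{1}{31545 \cdot \frac{1}{4926}} = \frac{1}{\frac{10515}{1642}} = \frac{1642}{10515}$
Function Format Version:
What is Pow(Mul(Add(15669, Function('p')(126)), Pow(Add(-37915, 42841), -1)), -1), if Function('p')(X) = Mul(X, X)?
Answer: Rational(1642, 10515) ≈ 0.15616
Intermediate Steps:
Function('p')(X) = Pow(X, 2)
Pow(Mul(Add(15669, Function('p')(126)), Pow(Add(-37915, 42841), -1)), -1) = Pow(Mul(Add(15669, Pow(126, 2)), Pow(Add(-37915, 42841), -1)), -1) = Pow(Mul(Add(15669, 15876), Pow(4926, -1)), -1) = Pow(Mul(31545, Rational(1, 4926)), -1) = Pow(Rational(10515, 1642), -1) = Rational(1642, 10515)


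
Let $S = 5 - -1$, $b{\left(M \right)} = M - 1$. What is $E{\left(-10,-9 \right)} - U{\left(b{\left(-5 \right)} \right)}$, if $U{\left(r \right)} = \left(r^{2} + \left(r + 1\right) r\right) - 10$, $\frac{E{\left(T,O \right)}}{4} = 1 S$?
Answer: $-32$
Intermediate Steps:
$b{\left(M \right)} = -1 + M$
$S = 6$ ($S = 5 + 1 = 6$)
$E{\left(T,O \right)} = 24$ ($E{\left(T,O \right)} = 4 \cdot 1 \cdot 6 = 4 \cdot 6 = 24$)
$U{\left(r \right)} = -10 + r^{2} + r \left(1 + r\right)$ ($U{\left(r \right)} = \left(r^{2} + \left(1 + r\right) r\right) - 10 = \left(r^{2} + r \left(1 + r\right)\right) - 10 = -10 + r^{2} + r \left(1 + r\right)$)
$E{\left(-10,-9 \right)} - U{\left(b{\left(-5 \right)} \right)} = 24 - \left(-10 - 6 + 2 \left(-1 - 5\right)^{2}\right) = 24 - \left(-10 - 6 + 2 \left(-6\right)^{2}\right) = 24 - \left(-10 - 6 + 2 \cdot 36\right) = 24 - \left(-10 - 6 + 72\right) = 24 - 56 = -32$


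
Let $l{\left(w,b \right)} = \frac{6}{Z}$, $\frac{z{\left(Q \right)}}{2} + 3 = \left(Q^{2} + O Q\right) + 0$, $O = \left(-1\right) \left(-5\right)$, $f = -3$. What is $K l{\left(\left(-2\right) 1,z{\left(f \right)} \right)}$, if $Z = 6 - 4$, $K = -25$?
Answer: $-75$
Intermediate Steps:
$Z = 2$ ($Z = 6 - 4 = 2$)
$O = 5$
$z{\left(Q \right)} = -6 + 2 Q^{2} + 10 Q$ ($z{\left(Q \right)} = -6 + 2 \left(\left(Q^{2} + 5 Q\right) + 0\right) = -6 + 2 \left(Q^{2} + 5 Q\right) = -6 + \left(2 Q^{2} + 10 Q\right) = -6 + 2 Q^{2} + 10 Q$)
$l{\left(w,b \right)} = 3$ ($l{\left(w,b \right)} = \frac{6}{2} = 6 \cdot \frac{1}{2} = 3$)
$K l{\left(\left(-2\right) 1,z{\left(f \right)} \right)} = \left(-25\right) 3 = -75$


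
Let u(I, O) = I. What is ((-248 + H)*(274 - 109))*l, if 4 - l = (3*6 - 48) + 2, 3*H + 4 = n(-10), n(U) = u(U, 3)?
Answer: -1334080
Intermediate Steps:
n(U) = U
H = -14/3 (H = -4/3 + (⅓)*(-10) = -4/3 - 10/3 = -14/3 ≈ -4.6667)
l = 32 (l = 4 - ((3*6 - 48) + 2) = 4 - ((18 - 48) + 2) = 4 - (-30 + 2) = 4 - 1*(-28) = 4 + 28 = 32)
((-248 + H)*(274 - 109))*l = ((-248 - 14/3)*(274 - 109))*32 = -758/3*165*32 = -41690*32 = -1334080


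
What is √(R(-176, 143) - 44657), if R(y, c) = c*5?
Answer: I*√43942 ≈ 209.62*I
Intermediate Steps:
R(y, c) = 5*c
√(R(-176, 143) - 44657) = √(5*143 - 44657) = √(715 - 44657) = √(-43942) = I*√43942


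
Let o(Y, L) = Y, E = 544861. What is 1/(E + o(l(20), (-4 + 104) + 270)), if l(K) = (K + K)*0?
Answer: 1/544861 ≈ 1.8353e-6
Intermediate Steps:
l(K) = 0 (l(K) = (2*K)*0 = 0)
1/(E + o(l(20), (-4 + 104) + 270)) = 1/(544861 + 0) = 1/544861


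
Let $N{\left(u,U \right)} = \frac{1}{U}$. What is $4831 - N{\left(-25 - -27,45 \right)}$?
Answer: $\frac{217394}{45} \approx 4831.0$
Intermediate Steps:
$4831 - N{\left(-25 - -27,45 \right)} = 4831 - \frac{1}{45} = \frac{217394}{45}$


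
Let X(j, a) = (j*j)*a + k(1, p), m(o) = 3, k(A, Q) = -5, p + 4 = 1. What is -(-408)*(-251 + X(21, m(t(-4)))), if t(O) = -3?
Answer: 435336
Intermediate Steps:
p = -3 (p = -4 + 1 = -3)
X(j, a) = -5 + a*j² (X(j, a) = (j*j)*a - 5 = j²*a - 5 = a*j² - 5 = -5 + a*j²)
-(-408)*(-251 + X(21, m(t(-4)))) = -(-408)*(-251 + (-5 + 3*21²)) = -(-408)*(-251 + (-5 + 3*441)) = -(-408)*(-251 + (-5 + 1323)) = -(-408)*(-251 + 1318) = -(-408)*1067 = -1*(-435336) = 435336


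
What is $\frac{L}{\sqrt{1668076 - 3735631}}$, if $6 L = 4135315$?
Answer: $- \frac{827063 i \sqrt{42195}}{354438} \approx - 479.32 i$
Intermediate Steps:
$L = \frac{4135315}{6}$ ($L = \frac{1}{6} \cdot 4135315 = \frac{4135315}{6} \approx 6.8922 \cdot 10^{5}$)
$\frac{L}{\sqrt{1668076 - 3735631}} = \frac{4135315}{6 \sqrt{1668076 - 3735631}} = \frac{4135315}{6 \sqrt{-2067555}} = \frac{4135315}{6 \cdot 7 i \sqrt{42195}} = \frac{4135315 \left(- \frac{i \sqrt{42195}}{295365}\right)}{6} = - \frac{827063 i \sqrt{42195}}{354438}$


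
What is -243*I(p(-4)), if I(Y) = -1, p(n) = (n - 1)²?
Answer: 243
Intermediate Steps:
p(n) = (-1 + n)²
-243*I(p(-4)) = -243*(-1) = 243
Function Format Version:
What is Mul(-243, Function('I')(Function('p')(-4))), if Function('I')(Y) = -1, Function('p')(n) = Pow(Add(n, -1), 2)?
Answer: 243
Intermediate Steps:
Function('p')(n) = Pow(Add(-1, n), 2)
Mul(-243, Function('I')(Function('p')(-4))) = Mul(-243, -1) = 243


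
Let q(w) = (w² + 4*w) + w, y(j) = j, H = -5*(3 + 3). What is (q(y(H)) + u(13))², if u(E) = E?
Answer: 582169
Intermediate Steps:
H = -30 (H = -5*6 = -30)
q(w) = w² + 5*w
(q(y(H)) + u(13))² = (-30*(5 - 30) + 13)² = (-30*(-25) + 13)² = (750 + 13)² = 763² = 582169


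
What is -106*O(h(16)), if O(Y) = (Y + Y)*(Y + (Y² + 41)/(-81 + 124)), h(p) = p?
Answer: -3341120/43 ≈ -77701.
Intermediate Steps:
O(Y) = 2*Y*(41/43 + Y + Y²/43) (O(Y) = (2*Y)*(Y + (41 + Y²)/43) = (2*Y)*(Y + (41 + Y²)*(1/43)) = (2*Y)*(Y + (41/43 + Y²/43)) = (2*Y)*(41/43 + Y + Y²/43) = 2*Y*(41/43 + Y + Y²/43))
-106*O(h(16)) = -212*16*(41 + 16² + 43*16)/43 = -212*16*(41 + 256 + 688)/43 = -212*16*985/43 = -106*31520/43 = -3341120/43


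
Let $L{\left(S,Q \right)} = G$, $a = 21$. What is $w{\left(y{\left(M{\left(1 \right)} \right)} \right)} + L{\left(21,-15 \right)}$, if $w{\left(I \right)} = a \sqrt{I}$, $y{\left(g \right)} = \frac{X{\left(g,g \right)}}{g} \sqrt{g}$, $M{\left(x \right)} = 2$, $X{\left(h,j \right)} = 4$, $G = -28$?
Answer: $-28 + 21 \cdot 2^{\frac{3}{4}} \approx 7.3176$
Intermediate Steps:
$L{\left(S,Q \right)} = -28$
$y{\left(g \right)} = \frac{4}{\sqrt{g}}$ ($y{\left(g \right)} = \frac{4}{g} \sqrt{g} = \frac{4}{\sqrt{g}}$)
$w{\left(I \right)} = 21 \sqrt{I}$
$w{\left(y{\left(M{\left(1 \right)} \right)} \right)} + L{\left(21,-15 \right)} = 21 \sqrt{\frac{4}{\sqrt{2}}} - 28 = 21 \sqrt{4 \frac{\sqrt{2}}{2}} - 28 = 21 \sqrt{2 \sqrt{2}} - 28 = 21 \cdot 2^{\frac{3}{4}} - 28 = -28 + 21 \cdot 2^{\frac{3}{4}}$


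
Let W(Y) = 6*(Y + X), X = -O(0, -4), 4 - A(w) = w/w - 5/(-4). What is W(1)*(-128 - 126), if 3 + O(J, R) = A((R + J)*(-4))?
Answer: -3429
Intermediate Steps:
A(w) = 7/4 (A(w) = 4 - (w/w - 5/(-4)) = 4 - (1 - 5*(-¼)) = 4 - (1 + 5/4) = 4 - 1*9/4 = 4 - 9/4 = 7/4)
O(J, R) = -5/4 (O(J, R) = -3 + 7/4 = -5/4)
X = 5/4 (X = -1*(-5/4) = 5/4 ≈ 1.2500)
W(Y) = 15/2 + 6*Y (W(Y) = 6*(Y + 5/4) = 6*(5/4 + Y) = 15/2 + 6*Y)
W(1)*(-128 - 126) = (15/2 + 6*1)*(-128 - 126) = (15/2 + 6)*(-254) = (27/2)*(-254) = -3429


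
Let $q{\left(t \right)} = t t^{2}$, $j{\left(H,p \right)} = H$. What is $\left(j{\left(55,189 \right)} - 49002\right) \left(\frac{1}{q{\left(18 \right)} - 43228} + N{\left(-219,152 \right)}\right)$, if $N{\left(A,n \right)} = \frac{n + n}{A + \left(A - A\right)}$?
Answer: $\frac{556459011041}{8189724} \approx 67946.0$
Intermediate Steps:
$q{\left(t \right)} = t^{3}$
$N{\left(A,n \right)} = \frac{2 n}{A}$ ($N{\left(A,n \right)} = \frac{2 n}{A + 0} = \frac{2 n}{A}$)
$\left(j{\left(55,189 \right)} - 49002\right) \left(\frac{1}{q{\left(18 \right)} - 43228} + N{\left(-219,152 \right)}\right) = \left(55 - 49002\right) \left(\frac{1}{18^{3} - 43228} + 2 \cdot 152 \frac{1}{-219}\right) = - 48947 \left(\frac{1}{5832 - 43228} + 2 \cdot 152 \left(- \frac{1}{219}\right)\right) = - 48947 \left(\frac{1}{-37396} - \frac{304}{219}\right) = - 48947 \left(- \frac{1}{37396} - \frac{304}{219}\right) = \left(-48947\right) \left(- \frac{11368603}{8189724}\right) = \frac{556459011041}{8189724}$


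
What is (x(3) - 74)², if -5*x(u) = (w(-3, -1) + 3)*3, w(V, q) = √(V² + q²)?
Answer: 143731/25 + 2274*√10/25 ≈ 6036.9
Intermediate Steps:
x(u) = -9/5 - 3*√10/5 (x(u) = -(√((-3)² + (-1)²) + 3)*3/5 = -(√(9 + 1) + 3)*3/5 = -(√10 + 3)*3/5 = -(3 + √10)*3/5 = -(9 + 3*√10)/5 = -9/5 - 3*√10/5)
(x(3) - 74)² = ((-9/5 - 3*√10/5) - 74)² = (-379/5 - 3*√10/5)²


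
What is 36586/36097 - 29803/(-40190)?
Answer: 2546190231/1450738430 ≈ 1.7551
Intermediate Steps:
36586/36097 - 29803/(-40190) = 36586*(1/36097) - 29803*(-1/40190) = 36586/36097 + 29803/40190 = 2546190231/1450738430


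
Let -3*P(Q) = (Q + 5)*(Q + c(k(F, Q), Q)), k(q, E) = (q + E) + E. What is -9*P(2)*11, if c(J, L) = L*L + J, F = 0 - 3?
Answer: 1617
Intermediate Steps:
F = -3
k(q, E) = q + 2*E (k(q, E) = (E + q) + E = q + 2*E)
c(J, L) = J + L² (c(J, L) = L² + J = J + L²)
P(Q) = -(5 + Q)*(-3 + Q² + 3*Q)/3 (P(Q) = -(Q + 5)*(Q + ((-3 + 2*Q) + Q²))/3 = -(5 + Q)*(Q + (-3 + Q² + 2*Q))/3 = -(5 + Q)*(-3 + Q² + 3*Q)/3)
-9*P(2)*11 = -9*(5 - 4*2 - 8/3*2² - ⅓*2³)*11 = -9*(5 - 8 - 8/3*4 - ⅓*8)*11 = -9*(5 - 8 - 32/3 - 8/3)*11 = -9*(-49/3)*11 = 147*11 = 1617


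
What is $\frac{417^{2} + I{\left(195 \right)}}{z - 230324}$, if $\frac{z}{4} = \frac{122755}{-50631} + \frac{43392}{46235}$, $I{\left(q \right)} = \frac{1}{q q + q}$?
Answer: $- \frac{21167171118891911}{28037617889144864} \approx -0.75496$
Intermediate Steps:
$I{\left(q \right)} = \frac{1}{q + q^{2}}$ ($I{\left(q \right)} = \frac{1}{q^{2} + q} = \frac{1}{q + q^{2}}$)
$z = - \frac{283967108}{47773965}$ ($z = 4 \left(\frac{122755}{-50631} + \frac{43392}{46235}\right) = 4 \left(122755 \left(- \frac{1}{50631}\right) + 43392 \cdot \frac{1}{46235}\right) = 4 \left(- \frac{122755}{50631} + \frac{43392}{46235}\right) = 4 \left(- \frac{70991777}{47773965}\right) = - \frac{283967108}{47773965} \approx -5.944$)
$\frac{417^{2} + I{\left(195 \right)}}{z - 230324} = \frac{417^{2} + \frac{1}{195 \left(1 + 195\right)}}{- \frac{283967108}{47773965} - 230324} = \frac{173889 + \frac{1}{195 \cdot 196}}{- \frac{11003774681768}{47773965}} = \left(173889 + \frac{1}{195} \cdot \frac{1}{196}\right) \left(- \frac{47773965}{11003774681768}\right) = \left(173889 + \frac{1}{38220}\right) \left(- \frac{47773965}{11003774681768}\right) = \frac{6646037581}{38220} \left(- \frac{47773965}{11003774681768}\right) = - \frac{21167171118891911}{28037617889144864}$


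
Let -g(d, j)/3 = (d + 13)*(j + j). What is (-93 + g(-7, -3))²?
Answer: 225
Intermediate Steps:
g(d, j) = -6*j*(13 + d) (g(d, j) = -3*(d + 13)*(j + j) = -3*(13 + d)*2*j = -6*j*(13 + d))
(-93 + g(-7, -3))² = (-93 - 6*(-3)*(13 - 7))² = (-93 - 6*(-3)*6)² = (-93 + 108)² = 15² = 225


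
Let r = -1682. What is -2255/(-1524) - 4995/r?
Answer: 5702645/1281684 ≈ 4.4493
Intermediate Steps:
-2255/(-1524) - 4995/r = -2255/(-1524) - 4995/(-1682) = -2255*(-1/1524) - 4995*(-1/1682) = 2255/1524 + 4995/1682 = 5702645/1281684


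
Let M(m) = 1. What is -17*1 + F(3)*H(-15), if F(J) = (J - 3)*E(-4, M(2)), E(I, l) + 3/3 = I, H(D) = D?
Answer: -17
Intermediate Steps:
E(I, l) = -1 + I
F(J) = 15 - 5*J (F(J) = (J - 3)*(-1 - 4) = (-3 + J)*(-5) = 15 - 5*J)
-17*1 + F(3)*H(-15) = -17*1 + (15 - 5*3)*(-15) = -17 + (15 - 15)*(-15) = -17 + 0*(-15) = -17 + 0 = -17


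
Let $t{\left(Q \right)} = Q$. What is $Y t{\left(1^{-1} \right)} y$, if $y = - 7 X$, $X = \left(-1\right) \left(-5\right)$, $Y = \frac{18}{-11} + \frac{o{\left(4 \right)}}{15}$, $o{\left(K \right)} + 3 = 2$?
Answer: $\frac{1967}{33} \approx 59.606$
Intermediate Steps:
$o{\left(K \right)} = -1$ ($o{\left(K \right)} = -3 + 2 = -1$)
$Y = - \frac{281}{165}$ ($Y = \frac{18}{-11} - \frac{1}{15} = 18 \left(- \frac{1}{11}\right) - \frac{1}{15} = - \frac{18}{11} - \frac{1}{15} = - \frac{281}{165} \approx -1.703$)
$X = 5$
$y = -35$ ($y = \left(-7\right) 5 = -35$)
$Y t{\left(1^{-1} \right)} y = - \frac{281}{165 \cdot 1} \left(-35\right) = \left(- \frac{281}{165}\right) 1 \left(-35\right) = \left(- \frac{281}{165}\right) \left(-35\right) = \frac{1967}{33}$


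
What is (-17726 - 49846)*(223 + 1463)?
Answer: -113926392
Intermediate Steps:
(-17726 - 49846)*(223 + 1463) = -67572*1686 = -113926392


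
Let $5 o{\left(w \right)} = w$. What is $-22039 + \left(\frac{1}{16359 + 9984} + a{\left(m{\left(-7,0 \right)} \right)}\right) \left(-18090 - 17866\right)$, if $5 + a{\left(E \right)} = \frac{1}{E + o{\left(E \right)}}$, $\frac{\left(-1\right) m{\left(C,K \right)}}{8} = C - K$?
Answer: $\frac{115954723751}{737604} \approx 1.572 \cdot 10^{5}$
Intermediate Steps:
$m{\left(C,K \right)} = - 8 C + 8 K$ ($m{\left(C,K \right)} = - 8 \left(C - K\right) = - 8 C + 8 K$)
$o{\left(w \right)} = \frac{w}{5}$
$a{\left(E \right)} = -5 + \frac{5}{6 E}$ ($a{\left(E \right)} = -5 + \frac{1}{E + \frac{E}{5}} = -5 + \frac{1}{\frac{6}{5} E} = -5 + \frac{5}{6 E}$)
$-22039 + \left(\frac{1}{16359 + 9984} + a{\left(m{\left(-7,0 \right)} \right)}\right) \left(-18090 - 17866\right) = -22039 + \left(\frac{1}{16359 + 9984} - \left(5 - \frac{5}{6 \left(\left(-8\right) \left(-7\right) + 8 \cdot 0\right)}\right)\right) \left(-18090 - 17866\right) = -22039 + \left(\frac{1}{26343} - \left(5 - \frac{5}{6 \left(56 + 0\right)}\right)\right) \left(-35956\right) = -22039 + \left(\frac{1}{26343} - \left(5 - \frac{5}{6 \cdot 56}\right)\right) \left(-35956\right) = -22039 + \left(\frac{1}{26343} + \left(-5 + \frac{5}{6} \cdot \frac{1}{56}\right)\right) \left(-35956\right) = -22039 + \left(\frac{1}{26343} + \left(-5 + \frac{5}{336}\right)\right) \left(-35956\right) = -22039 + \left(\frac{1}{26343} - \frac{1675}{336}\right) \left(-35956\right) = -22039 - - \frac{132210778307}{737604} = -22039 + \frac{132210778307}{737604} = \frac{115954723751}{737604}$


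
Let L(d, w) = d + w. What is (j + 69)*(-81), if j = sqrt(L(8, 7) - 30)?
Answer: -5589 - 81*I*sqrt(15) ≈ -5589.0 - 313.71*I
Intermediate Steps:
j = I*sqrt(15) (j = sqrt((8 + 7) - 30) = sqrt(15 - 30) = sqrt(-15) = I*sqrt(15) ≈ 3.873*I)
(j + 69)*(-81) = (I*sqrt(15) + 69)*(-81) = (69 + I*sqrt(15))*(-81) = -5589 - 81*I*sqrt(15)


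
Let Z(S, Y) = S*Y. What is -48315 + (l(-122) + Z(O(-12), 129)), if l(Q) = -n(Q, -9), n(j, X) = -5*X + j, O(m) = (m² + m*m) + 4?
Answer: -10570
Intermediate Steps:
O(m) = 4 + 2*m² (O(m) = (m² + m²) + 4 = 2*m² + 4 = 4 + 2*m²)
n(j, X) = j - 5*X
l(Q) = -45 - Q (l(Q) = -(Q - 5*(-9)) = -(Q + 45) = -(45 + Q) = -45 - Q)
-48315 + (l(-122) + Z(O(-12), 129)) = -48315 + ((-45 - 1*(-122)) + (4 + 2*(-12)²)*129) = -48315 + ((-45 + 122) + (4 + 2*144)*129) = -48315 + (77 + (4 + 288)*129) = -48315 + (77 + 292*129) = -48315 + (77 + 37668) = -48315 + 37745 = -10570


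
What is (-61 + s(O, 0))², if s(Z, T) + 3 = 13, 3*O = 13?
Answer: 2601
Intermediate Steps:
O = 13/3 (O = (⅓)*13 = 13/3 ≈ 4.3333)
s(Z, T) = 10 (s(Z, T) = -3 + 13 = 10)
(-61 + s(O, 0))² = (-61 + 10)² = (-51)² = 2601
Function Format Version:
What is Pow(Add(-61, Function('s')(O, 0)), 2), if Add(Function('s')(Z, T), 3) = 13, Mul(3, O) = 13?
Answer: 2601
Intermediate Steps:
O = Rational(13, 3) (O = Mul(Rational(1, 3), 13) = Rational(13, 3) ≈ 4.3333)
Function('s')(Z, T) = 10 (Function('s')(Z, T) = Add(-3, 13) = 10)
Pow(Add(-61, Function('s')(O, 0)), 2) = Pow(Add(-61, 10), 2) = Pow(-51, 2) = 2601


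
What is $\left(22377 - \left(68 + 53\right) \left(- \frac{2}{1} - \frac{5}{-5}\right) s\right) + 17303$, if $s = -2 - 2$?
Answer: $39196$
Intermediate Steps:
$s = -4$
$\left(22377 - \left(68 + 53\right) \left(- \frac{2}{1} - \frac{5}{-5}\right) s\right) + 17303 = \left(22377 - \left(68 + 53\right) \left(- \frac{2}{1} - \frac{5}{-5}\right) \left(-4\right)\right) + 17303 = \left(22377 - 121 \left(\left(-2\right) 1 - -1\right) \left(-4\right)\right) + 17303 = \left(22377 - 121 \left(-2 + 1\right) \left(-4\right)\right) + 17303 = \left(22377 - 121 \left(\left(-1\right) \left(-4\right)\right)\right) + 17303 = \left(22377 - 121 \cdot 4\right) + 17303 = \left(22377 - 484\right) + 17303 = 21893 + 17303 = 39196$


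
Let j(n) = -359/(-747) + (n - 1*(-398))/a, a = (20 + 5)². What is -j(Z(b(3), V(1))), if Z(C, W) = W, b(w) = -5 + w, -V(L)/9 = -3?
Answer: -21674/18675 ≈ -1.1606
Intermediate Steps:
V(L) = 27 (V(L) = -9*(-3) = 27)
a = 625 (a = 25² = 625)
j(n) = 521681/466875 + n/625 (j(n) = -359/(-747) + (n - 1*(-398))/625 = -359*(-1/747) + (n + 398)*(1/625) = 359/747 + (398 + n)*(1/625) = 359/747 + (398/625 + n/625) = 521681/466875 + n/625)
-j(Z(b(3), V(1))) = -(521681/466875 + (1/625)*27) = -(521681/466875 + 27/625) = -1*21674/18675 = -21674/18675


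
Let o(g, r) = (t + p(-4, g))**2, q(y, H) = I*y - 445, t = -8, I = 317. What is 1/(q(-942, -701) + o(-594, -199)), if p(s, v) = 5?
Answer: -1/299050 ≈ -3.3439e-6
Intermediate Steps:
q(y, H) = -445 + 317*y (q(y, H) = 317*y - 445 = -445 + 317*y)
o(g, r) = 9 (o(g, r) = (-8 + 5)**2 = (-3)**2 = 9)
1/(q(-942, -701) + o(-594, -199)) = 1/((-445 + 317*(-942)) + 9) = 1/((-445 - 298614) + 9) = 1/(-299059 + 9) = 1/(-299050) = -1/299050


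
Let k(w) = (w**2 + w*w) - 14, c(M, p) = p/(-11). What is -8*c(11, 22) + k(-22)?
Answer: 970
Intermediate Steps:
c(M, p) = -p/11 (c(M, p) = p*(-1/11) = -p/11)
k(w) = -14 + 2*w**2 (k(w) = (w**2 + w**2) - 14 = 2*w**2 - 14 = -14 + 2*w**2)
-8*c(11, 22) + k(-22) = -(-8)*22/11 + (-14 + 2*(-22)**2) = -8*(-2) + (-14 + 2*484) = 16 + (-14 + 968) = 16 + 954 = 970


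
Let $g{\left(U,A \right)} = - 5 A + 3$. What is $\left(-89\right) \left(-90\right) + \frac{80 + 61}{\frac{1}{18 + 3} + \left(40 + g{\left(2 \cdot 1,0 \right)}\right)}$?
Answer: $\frac{7244001}{904} \approx 8013.3$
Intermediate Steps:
$g{\left(U,A \right)} = 3 - 5 A$
$\left(-89\right) \left(-90\right) + \frac{80 + 61}{\frac{1}{18 + 3} + \left(40 + g{\left(2 \cdot 1,0 \right)}\right)} = \left(-89\right) \left(-90\right) + \frac{80 + 61}{\frac{1}{18 + 3} + \left(40 + \left(3 - 0\right)\right)} = 8010 + \frac{141}{\frac{1}{21} + \left(40 + \left(3 + 0\right)\right)} = 8010 + \frac{141}{\frac{1}{21} + \left(40 + 3\right)} = 8010 + \frac{141}{\frac{1}{21} + 43} = 8010 + \frac{141}{\frac{904}{21}} = 8010 + 141 \cdot \frac{21}{904} = 8010 + \frac{2961}{904} = \frac{7244001}{904}$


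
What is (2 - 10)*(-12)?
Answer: 96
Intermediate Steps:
(2 - 10)*(-12) = -8*(-12) = 96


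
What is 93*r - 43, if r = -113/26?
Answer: -11627/26 ≈ -447.19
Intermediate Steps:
r = -113/26 (r = -113*1/26 = -113/26 ≈ -4.3462)
93*r - 43 = 93*(-113/26) - 43 = -10509/26 - 43 = -11627/26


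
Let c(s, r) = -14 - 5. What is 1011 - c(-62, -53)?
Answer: 1030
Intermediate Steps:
c(s, r) = -19
1011 - c(-62, -53) = 1011 - 1*(-19) = 1011 + 19 = 1030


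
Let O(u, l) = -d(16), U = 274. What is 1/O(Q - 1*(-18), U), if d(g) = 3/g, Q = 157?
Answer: -16/3 ≈ -5.3333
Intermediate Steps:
O(u, l) = -3/16
1/O(Q - 1*(-18), U) = 1/(-3/16) = -16/3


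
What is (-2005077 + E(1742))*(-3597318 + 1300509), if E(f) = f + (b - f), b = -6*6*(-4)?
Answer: 4604948158797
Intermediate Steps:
b = 144 (b = -36*(-4) = 144)
E(f) = 144 (E(f) = f + (144 - f) = 144)
(-2005077 + E(1742))*(-3597318 + 1300509) = (-2005077 + 144)*(-3597318 + 1300509) = -2004933*(-2296809) = 4604948158797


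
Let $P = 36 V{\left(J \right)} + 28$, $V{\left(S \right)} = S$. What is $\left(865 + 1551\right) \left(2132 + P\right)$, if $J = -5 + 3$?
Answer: $5044608$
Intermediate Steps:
$J = -2$
$P = -44$ ($P = 36 \left(-2\right) + 28 = -72 + 28 = -44$)
$\left(865 + 1551\right) \left(2132 + P\right) = \left(865 + 1551\right) \left(2132 - 44\right) = 2416 \cdot 2088 = 5044608$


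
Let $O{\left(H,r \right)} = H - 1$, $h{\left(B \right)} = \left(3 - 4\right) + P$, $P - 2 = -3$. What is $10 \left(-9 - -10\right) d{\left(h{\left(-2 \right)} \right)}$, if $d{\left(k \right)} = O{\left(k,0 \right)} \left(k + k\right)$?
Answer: $120$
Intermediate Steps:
$P = -1$ ($P = 2 - 3 = -1$)
$h{\left(B \right)} = -2$ ($h{\left(B \right)} = \left(3 - 4\right) - 1 = -1 - 1 = -2$)
$O{\left(H,r \right)} = -1 + H$
$d{\left(k \right)} = 2 k \left(-1 + k\right)$ ($d{\left(k \right)} = \left(-1 + k\right) \left(k + k\right) = \left(-1 + k\right) 2 k = 2 k \left(-1 + k\right)$)
$10 \left(-9 - -10\right) d{\left(h{\left(-2 \right)} \right)} = 10 \left(-9 - -10\right) 2 \left(-2\right) \left(-1 - 2\right) = 10 \left(-9 + 10\right) 2 \left(-2\right) \left(-3\right) = 10 \cdot 1 \cdot 12 = 10 \cdot 12 = 120$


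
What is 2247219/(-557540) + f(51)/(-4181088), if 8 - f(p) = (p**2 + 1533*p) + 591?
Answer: -2337613759273/582780950880 ≈ -4.0111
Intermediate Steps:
f(p) = -583 - p**2 - 1533*p (f(p) = 8 - ((p**2 + 1533*p) + 591) = 8 - (591 + p**2 + 1533*p) = 8 + (-591 - p**2 - 1533*p) = -583 - p**2 - 1533*p)
2247219/(-557540) + f(51)/(-4181088) = 2247219/(-557540) + (-583 - 1*51**2 - 1533*51)/(-4181088) = 2247219*(-1/557540) + (-583 - 1*2601 - 78183)*(-1/4181088) = -2247219/557540 + (-583 - 2601 - 78183)*(-1/4181088) = -2247219/557540 - 81367*(-1/4181088) = -2247219/557540 + 81367/4181088 = -2337613759273/582780950880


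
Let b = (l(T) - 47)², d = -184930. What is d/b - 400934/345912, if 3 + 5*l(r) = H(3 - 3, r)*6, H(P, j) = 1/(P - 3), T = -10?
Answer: -1351942877/16603776 ≈ -81.424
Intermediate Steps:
H(P, j) = 1/(-3 + P)
l(r) = -1 (l(r) = -⅗ + (6/(-3 + (3 - 3)))/5 = -⅗ + (6/(-3 + 0))/5 = -⅗ + (6/(-3))/5 = -⅗ + (-⅓*6)/5 = -⅗ + (⅕)*(-2) = -⅗ - ⅖ = -1)
b = 2304 (b = (-1 - 47)² = (-48)² = 2304)
d/b - 400934/345912 = -184930/2304 - 400934/345912 = -184930*1/2304 - 400934*1/345912 = -92465/1152 - 200467/172956 = -1351942877/16603776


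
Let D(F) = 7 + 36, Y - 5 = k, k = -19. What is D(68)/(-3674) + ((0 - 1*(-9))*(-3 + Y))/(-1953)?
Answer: 53127/797258 ≈ 0.066637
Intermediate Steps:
Y = -14 (Y = 5 - 19 = -14)
D(F) = 43
D(68)/(-3674) + ((0 - 1*(-9))*(-3 + Y))/(-1953) = 43/(-3674) + ((0 - 1*(-9))*(-3 - 14))/(-1953) = 43*(-1/3674) + ((0 + 9)*(-17))*(-1/1953) = -43/3674 + (9*(-17))*(-1/1953) = -43/3674 - 153*(-1/1953) = -43/3674 + 17/217 = 53127/797258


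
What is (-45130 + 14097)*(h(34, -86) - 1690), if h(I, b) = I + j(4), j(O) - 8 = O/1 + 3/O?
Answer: 203979909/4 ≈ 5.0995e+7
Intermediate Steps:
j(O) = 8 + O + 3/O (j(O) = 8 + (O/1 + 3/O) = 8 + (O*1 + 3/O) = 8 + (O + 3/O) = 8 + O + 3/O)
h(I, b) = 51/4 + I (h(I, b) = I + (8 + 4 + 3/4) = I + (8 + 4 + 3*(¼)) = I + (8 + 4 + ¾) = I + 51/4 = 51/4 + I)
(-45130 + 14097)*(h(34, -86) - 1690) = (-45130 + 14097)*((51/4 + 34) - 1690) = -31033*(187/4 - 1690) = -31033*(-6573/4) = 203979909/4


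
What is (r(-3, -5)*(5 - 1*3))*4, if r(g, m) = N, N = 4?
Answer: 32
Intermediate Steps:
r(g, m) = 4
(r(-3, -5)*(5 - 1*3))*4 = (4*(5 - 1*3))*4 = (4*(5 - 3))*4 = (4*2)*4 = 8*4 = 32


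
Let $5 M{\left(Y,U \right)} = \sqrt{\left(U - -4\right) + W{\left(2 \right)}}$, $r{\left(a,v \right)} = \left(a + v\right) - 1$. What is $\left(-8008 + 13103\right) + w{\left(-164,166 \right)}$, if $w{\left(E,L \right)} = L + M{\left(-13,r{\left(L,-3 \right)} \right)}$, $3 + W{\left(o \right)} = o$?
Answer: $5261 + \frac{\sqrt{165}}{5} \approx 5263.6$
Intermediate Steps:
$W{\left(o \right)} = -3 + o$
$r{\left(a,v \right)} = -1 + a + v$
$M{\left(Y,U \right)} = \frac{\sqrt{3 + U}}{5}$ ($M{\left(Y,U \right)} = \frac{\sqrt{\left(U - -4\right) + \left(-3 + 2\right)}}{5} = \frac{\sqrt{\left(U + 4\right) - 1}}{5} = \frac{\sqrt{\left(4 + U\right) - 1}}{5} = \frac{\sqrt{3 + U}}{5}$)
$w{\left(E,L \right)} = L + \frac{\sqrt{-1 + L}}{5}$ ($w{\left(E,L \right)} = L + \frac{\sqrt{3 - \left(4 - L\right)}}{5} = L + \frac{\sqrt{3 + \left(-4 + L\right)}}{5} = L + \frac{\sqrt{-1 + L}}{5}$)
$\left(-8008 + 13103\right) + w{\left(-164,166 \right)} = \left(-8008 + 13103\right) + \left(166 + \frac{\sqrt{-1 + 166}}{5}\right) = 5095 + \left(166 + \frac{\sqrt{165}}{5}\right) = 5261 + \frac{\sqrt{165}}{5}$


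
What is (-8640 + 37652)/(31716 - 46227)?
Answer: -29012/14511 ≈ -1.9993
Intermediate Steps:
(-8640 + 37652)/(31716 - 46227) = 29012/(-14511) = 29012*(-1/14511) = -29012/14511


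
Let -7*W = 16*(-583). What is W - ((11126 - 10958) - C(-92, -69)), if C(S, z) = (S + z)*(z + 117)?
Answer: -45944/7 ≈ -6563.4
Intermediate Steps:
C(S, z) = (117 + z)*(S + z) (C(S, z) = (S + z)*(117 + z) = (117 + z)*(S + z))
W = 9328/7 (W = -16*(-583)/7 = -⅐*(-9328) = 9328/7 ≈ 1332.6)
W - ((11126 - 10958) - C(-92, -69)) = 9328/7 - ((11126 - 10958) - ((-69)² + 117*(-92) + 117*(-69) - 92*(-69))) = 9328/7 - (168 - (4761 - 10764 - 8073 + 6348)) = 9328/7 - (168 - 1*(-7728)) = 9328/7 - (168 + 7728) = 9328/7 - 1*7896 = 9328/7 - 7896 = -45944/7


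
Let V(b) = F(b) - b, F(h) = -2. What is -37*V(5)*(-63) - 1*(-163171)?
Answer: 146854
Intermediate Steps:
V(b) = -2 - b
-37*V(5)*(-63) - 1*(-163171) = -37*(-2 - 1*5)*(-63) - 1*(-163171) = -37*(-2 - 5)*(-63) + 163171 = -37*(-7)*(-63) + 163171 = 259*(-63) + 163171 = -16317 + 163171 = 146854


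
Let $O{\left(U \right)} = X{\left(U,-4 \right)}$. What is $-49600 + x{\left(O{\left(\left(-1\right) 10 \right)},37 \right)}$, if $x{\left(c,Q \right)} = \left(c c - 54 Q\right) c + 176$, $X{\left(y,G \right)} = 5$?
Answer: $-59289$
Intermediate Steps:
$O{\left(U \right)} = 5$
$x{\left(c,Q \right)} = 176 + c \left(c^{2} - 54 Q\right)$ ($x{\left(c,Q \right)} = \left(c^{2} - 54 Q\right) c + 176 = c \left(c^{2} - 54 Q\right) + 176 = 176 + c \left(c^{2} - 54 Q\right)$)
$-49600 + x{\left(O{\left(\left(-1\right) 10 \right)},37 \right)} = -49600 + \left(176 + 5^{3} - 1998 \cdot 5\right) = -49600 + \left(176 + 125 - 9990\right) = -49600 - 9689 = -59289$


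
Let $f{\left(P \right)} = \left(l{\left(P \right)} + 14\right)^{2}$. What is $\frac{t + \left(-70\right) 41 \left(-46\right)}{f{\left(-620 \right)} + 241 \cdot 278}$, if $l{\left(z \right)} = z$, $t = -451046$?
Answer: $- \frac{159513}{217117} \approx -0.73469$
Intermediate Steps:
$f{\left(P \right)} = \left(14 + P\right)^{2}$ ($f{\left(P \right)} = \left(P + 14\right)^{2} = \left(14 + P\right)^{2}$)
$\frac{t + \left(-70\right) 41 \left(-46\right)}{f{\left(-620 \right)} + 241 \cdot 278} = \frac{-451046 + \left(-70\right) 41 \left(-46\right)}{\left(14 - 620\right)^{2} + 241 \cdot 278} = \frac{-451046 - -132020}{\left(-606\right)^{2} + 66998} = \frac{-451046 + 132020}{367236 + 66998} = - \frac{319026}{434234} = \left(-319026\right) \frac{1}{434234} = - \frac{159513}{217117}$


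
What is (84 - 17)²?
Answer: 4489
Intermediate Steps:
(84 - 17)² = 67² = 4489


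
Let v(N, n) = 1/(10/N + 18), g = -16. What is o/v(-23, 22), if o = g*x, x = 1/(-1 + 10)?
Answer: -6464/207 ≈ -31.227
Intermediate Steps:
x = ⅑ (x = 1/9 = ⅑ ≈ 0.11111)
o = -16/9 (o = -16*⅑ = -16/9 ≈ -1.7778)
v(N, n) = 1/(18 + 10/N)
o/v(-23, 22) = -16/(9*((½)*(-23)/(5 + 9*(-23)))) = -16/(9*((½)*(-23)/(5 - 207))) = -16/(9*((½)*(-23)/(-202))) = -16/(9*((½)*(-23)*(-1/202))) = -16/(9*23/404) = -16/9*404/23 = -6464/207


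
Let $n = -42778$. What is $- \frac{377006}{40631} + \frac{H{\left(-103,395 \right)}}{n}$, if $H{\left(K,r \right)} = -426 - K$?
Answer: $- \frac{16114438855}{1738112918} \approx -9.2712$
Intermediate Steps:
$- \frac{377006}{40631} + \frac{H{\left(-103,395 \right)}}{n} = - \frac{377006}{40631} + \frac{-426 - -103}{-42778} = \left(-377006\right) \frac{1}{40631} + \left(-426 + 103\right) \left(- \frac{1}{42778}\right) = - \frac{377006}{40631} - - \frac{323}{42778} = - \frac{377006}{40631} + \frac{323}{42778} = - \frac{16114438855}{1738112918}$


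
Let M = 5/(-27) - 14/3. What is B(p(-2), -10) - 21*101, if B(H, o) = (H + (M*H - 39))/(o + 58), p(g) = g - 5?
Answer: -2749141/1296 ≈ -2121.3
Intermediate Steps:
p(g) = -5 + g
M = -131/27 (M = 5*(-1/27) - 14*1/3 = -5/27 - 14/3 = -131/27 ≈ -4.8519)
B(H, o) = (-39 - 104*H/27)/(58 + o) (B(H, o) = (H + (-131*H/27 - 39))/(o + 58) = (H + (-39 - 131*H/27))/(58 + o) = (-39 - 104*H/27)/(58 + o))
B(p(-2), -10) - 21*101 = 13*(-81 - 8*(-5 - 2))/(27*(58 - 10)) - 21*101 = (13/27)*(-81 - 8*(-7))/48 - 1*2121 = (13/27)*(1/48)*(-81 + 56) - 2121 = (13/27)*(1/48)*(-25) - 2121 = -325/1296 - 2121 = -2749141/1296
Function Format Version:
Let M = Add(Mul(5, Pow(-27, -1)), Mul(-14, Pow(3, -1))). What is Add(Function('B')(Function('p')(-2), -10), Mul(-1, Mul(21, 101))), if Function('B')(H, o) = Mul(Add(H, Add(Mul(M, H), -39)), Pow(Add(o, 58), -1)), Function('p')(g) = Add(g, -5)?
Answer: Rational(-2749141, 1296) ≈ -2121.3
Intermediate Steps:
Function('p')(g) = Add(-5, g)
M = Rational(-131, 27) (M = Add(Mul(5, Rational(-1, 27)), Mul(-14, Rational(1, 3))) = Add(Rational(-5, 27), Rational(-14, 3)) = Rational(-131, 27) ≈ -4.8519)
Function('B')(H, o) = Mul(Pow(Add(58, o), -1), Add(-39, Mul(Rational(-104, 27), H))) (Function('B')(H, o) = Mul(Add(H, Add(Mul(Rational(-131, 27), H), -39)), Pow(Add(o, 58), -1)) = Mul(Add(H, Add(-39, Mul(Rational(-131, 27), H))), Pow(Add(58, o), -1)) = Mul(Add(-39, Mul(Rational(-104, 27), H)), Pow(Add(58, o), -1)) = Mul(Pow(Add(58, o), -1), Add(-39, Mul(Rational(-104, 27), H))))
Add(Function('B')(Function('p')(-2), -10), Mul(-1, Mul(21, 101))) = Add(Mul(Rational(13, 27), Pow(Add(58, -10), -1), Add(-81, Mul(-8, Add(-5, -2)))), Mul(-1, Mul(21, 101))) = Add(Mul(Rational(13, 27), Pow(48, -1), Add(-81, Mul(-8, -7))), Mul(-1, 2121)) = Add(Mul(Rational(13, 27), Rational(1, 48), Add(-81, 56)), -2121) = Add(Mul(Rational(13, 27), Rational(1, 48), -25), -2121) = Add(Rational(-325, 1296), -2121) = Rational(-2749141, 1296)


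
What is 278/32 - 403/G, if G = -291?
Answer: 46897/4656 ≈ 10.072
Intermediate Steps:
278/32 - 403/G = 278/32 - 403/(-291) = 278*(1/32) - 403*(-1/291) = 139/16 + 403/291 = 46897/4656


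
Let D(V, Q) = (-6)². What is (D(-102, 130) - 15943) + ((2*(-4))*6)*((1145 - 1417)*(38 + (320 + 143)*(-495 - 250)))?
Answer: -4502991139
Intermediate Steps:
D(V, Q) = 36
(D(-102, 130) - 15943) + ((2*(-4))*6)*((1145 - 1417)*(38 + (320 + 143)*(-495 - 250))) = (36 - 15943) + ((2*(-4))*6)*((1145 - 1417)*(38 + (320 + 143)*(-495 - 250))) = -15907 + (-8*6)*(-272*(38 + 463*(-745))) = -15907 - (-13056)*(38 - 344935) = -15907 - (-13056)*(-344897) = -15907 - 48*93811984 = -15907 - 4502975232 = -4502991139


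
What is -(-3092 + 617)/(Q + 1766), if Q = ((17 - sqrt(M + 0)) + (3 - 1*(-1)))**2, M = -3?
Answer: 1363725/1215727 + 51975*I*sqrt(3)/2431454 ≈ 1.1217 + 0.037024*I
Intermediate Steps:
Q = (21 - I*sqrt(3))**2 (Q = ((17 - sqrt(-3 + 0)) + (3 - 1*(-1)))**2 = ((17 - sqrt(-3)) + (3 + 1))**2 = ((17 - I*sqrt(3)) + 4)**2 = (21 - I*sqrt(3))**2 ≈ 438.0 - 72.746*I)
-(-3092 + 617)/(Q + 1766) = -(-3092 + 617)/((21 - I*sqrt(3))**2 + 1766) = -(-2475)/(1766 + (21 - I*sqrt(3))**2) = 2475/(1766 + (21 - I*sqrt(3))**2)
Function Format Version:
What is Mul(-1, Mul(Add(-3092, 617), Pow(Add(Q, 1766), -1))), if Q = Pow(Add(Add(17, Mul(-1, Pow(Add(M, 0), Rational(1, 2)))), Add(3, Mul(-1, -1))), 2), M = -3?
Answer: Add(Rational(1363725, 1215727), Mul(Rational(51975, 2431454), I, Pow(3, Rational(1, 2)))) ≈ Add(1.1217, Mul(0.037024, I))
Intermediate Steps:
Q = Pow(Add(21, Mul(-1, I, Pow(3, Rational(1, 2)))), 2) (Q = Pow(Add(Add(17, Mul(-1, Pow(Add(-3, 0), Rational(1, 2)))), Add(3, Mul(-1, -1))), 2) = Pow(Add(Add(17, Mul(-1, Pow(-3, Rational(1, 2)))), Add(3, 1)), 2) = Pow(Add(Add(17, Mul(-1, Mul(I, Pow(3, Rational(1, 2))))), 4), 2) = Pow(Add(Add(17, Mul(-1, I, Pow(3, Rational(1, 2)))), 4), 2) = Pow(Add(21, Mul(-1, I, Pow(3, Rational(1, 2)))), 2) ≈ Add(438.00, Mul(-72.746, I)))
Mul(-1, Mul(Add(-3092, 617), Pow(Add(Q, 1766), -1))) = Mul(-1, Mul(Add(-3092, 617), Pow(Add(Pow(Add(21, Mul(-1, I, Pow(3, Rational(1, 2)))), 2), 1766), -1))) = Mul(-1, Mul(-2475, Pow(Add(1766, Pow(Add(21, Mul(-1, I, Pow(3, Rational(1, 2)))), 2)), -1))) = Mul(2475, Pow(Add(1766, Pow(Add(21, Mul(-1, I, Pow(3, Rational(1, 2)))), 2)), -1))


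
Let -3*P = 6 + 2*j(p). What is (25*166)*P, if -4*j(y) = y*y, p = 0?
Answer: -8300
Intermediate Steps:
j(y) = -y²/4 (j(y) = -y*y/4 = -y²/4)
P = -2 (P = -(6 + 2*(-¼*0²))/3 = -(6 + 2*(-¼*0))/3 = -(6 + 2*0)/3 = -(6 + 0)/3 = -⅓*6 = -2)
(25*166)*P = (25*166)*(-2) = 4150*(-2) = -8300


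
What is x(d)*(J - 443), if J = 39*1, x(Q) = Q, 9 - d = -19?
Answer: -11312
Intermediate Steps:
d = 28 (d = 9 - 1*(-19) = 9 + 19 = 28)
J = 39
x(d)*(J - 443) = 28*(39 - 443) = 28*(-404) = -11312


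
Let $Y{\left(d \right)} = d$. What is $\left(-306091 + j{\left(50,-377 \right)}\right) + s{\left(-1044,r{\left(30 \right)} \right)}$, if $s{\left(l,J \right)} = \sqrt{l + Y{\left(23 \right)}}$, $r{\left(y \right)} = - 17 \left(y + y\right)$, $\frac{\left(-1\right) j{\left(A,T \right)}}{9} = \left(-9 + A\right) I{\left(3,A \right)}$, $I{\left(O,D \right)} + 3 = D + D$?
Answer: $-341884 + i \sqrt{1021} \approx -3.4188 \cdot 10^{5} + 31.953 i$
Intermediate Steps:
$I{\left(O,D \right)} = -3 + 2 D$ ($I{\left(O,D \right)} = -3 + \left(D + D\right) = -3 + 2 D$)
$j{\left(A,T \right)} = - 9 \left(-9 + A\right) \left(-3 + 2 A\right)$
$r{\left(y \right)} = - 34 y$ ($r{\left(y \right)} = - 17 \cdot 2 y = - 34 y$)
$s{\left(l,J \right)} = \sqrt{23 + l}$ ($s{\left(l,J \right)} = \sqrt{l + 23} = \sqrt{23 + l}$)
$\left(-306091 + j{\left(50,-377 \right)}\right) + s{\left(-1044,r{\left(30 \right)} \right)} = \left(-306091 - \left(-9207 + 45000\right)\right) + \sqrt{23 - 1044} = \left(-306091 - 35793\right) + \sqrt{-1021} = \left(-306091 - 35793\right) + i \sqrt{1021} = -341884 + i \sqrt{1021}$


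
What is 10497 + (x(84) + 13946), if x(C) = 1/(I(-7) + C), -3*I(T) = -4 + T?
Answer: 6428512/263 ≈ 24443.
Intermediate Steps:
I(T) = 4/3 - T/3 (I(T) = -(-4 + T)/3 = 4/3 - T/3)
x(C) = 1/(11/3 + C) (x(C) = 1/((4/3 - ⅓*(-7)) + C) = 1/((4/3 + 7/3) + C) = 1/(11/3 + C))
10497 + (x(84) + 13946) = 10497 + (3/(11 + 3*84) + 13946) = 10497 + (3/(11 + 252) + 13946) = 10497 + (3/263 + 13946) = 10497 + 3667801/263 = 6428512/263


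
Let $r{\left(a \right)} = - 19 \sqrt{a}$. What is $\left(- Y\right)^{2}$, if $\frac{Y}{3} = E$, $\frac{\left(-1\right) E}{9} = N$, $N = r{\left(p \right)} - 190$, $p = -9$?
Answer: $23948379 + 15790140 i \approx 2.3948 \cdot 10^{7} + 1.579 \cdot 10^{7} i$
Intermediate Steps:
$N = -190 - 57 i$ ($N = - 19 \sqrt{-9} - 190 = - 19 \cdot 3 i - 190 = - 57 i - 190 = -190 - 57 i \approx -190.0 - 57.0 i$)
$E = 1710 + 513 i$ ($E = - 9 \left(-190 - 57 i\right) = 1710 + 513 i \approx 1710.0 + 513.0 i$)
$Y = 5130 + 1539 i$ ($Y = 3 \left(1710 + 513 i\right) = 5130 + 1539 i \approx 5130.0 + 1539.0 i$)
$\left(- Y\right)^{2} = \left(- (5130 + 1539 i)\right)^{2} = \left(-5130 - 1539 i\right)^{2}$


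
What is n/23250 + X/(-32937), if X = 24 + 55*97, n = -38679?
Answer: -466188991/255261750 ≈ -1.8263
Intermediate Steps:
X = 5359 (X = 24 + 5335 = 5359)
n/23250 + X/(-32937) = -38679/23250 + 5359/(-32937) = -38679*1/23250 + 5359*(-1/32937) = -12893/7750 - 5359/32937 = -466188991/255261750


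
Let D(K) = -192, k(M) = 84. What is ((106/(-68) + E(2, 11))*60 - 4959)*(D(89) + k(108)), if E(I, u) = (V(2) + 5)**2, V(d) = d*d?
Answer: 353484/17 ≈ 20793.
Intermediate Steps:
V(d) = d**2
E(I, u) = 81 (E(I, u) = (2**2 + 5)**2 = (4 + 5)**2 = 9**2 = 81)
((106/(-68) + E(2, 11))*60 - 4959)*(D(89) + k(108)) = ((106/(-68) + 81)*60 - 4959)*(-192 + 84) = ((106*(-1/68) + 81)*60 - 4959)*(-108) = ((-53/34 + 81)*60 - 4959)*(-108) = ((2701/34)*60 - 4959)*(-108) = (81030/17 - 4959)*(-108) = -3273/17*(-108) = 353484/17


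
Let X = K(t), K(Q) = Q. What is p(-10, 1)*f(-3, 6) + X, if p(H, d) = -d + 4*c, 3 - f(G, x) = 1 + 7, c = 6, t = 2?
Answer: -113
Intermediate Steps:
X = 2
f(G, x) = -5 (f(G, x) = 3 - (1 + 7) = 3 - 1*8 = 3 - 8 = -5)
p(H, d) = 24 - d (p(H, d) = -d + 4*6 = -d + 24 = 24 - d)
p(-10, 1)*f(-3, 6) + X = (24 - 1*1)*(-5) + 2 = (24 - 1)*(-5) + 2 = 23*(-5) + 2 = -115 + 2 = -113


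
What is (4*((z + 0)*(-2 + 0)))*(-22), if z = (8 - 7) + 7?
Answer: 1408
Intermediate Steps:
z = 8 (z = 1 + 7 = 8)
(4*((z + 0)*(-2 + 0)))*(-22) = (4*((8 + 0)*(-2 + 0)))*(-22) = (4*(8*(-2)))*(-22) = (4*(-16))*(-22) = -64*(-22) = 1408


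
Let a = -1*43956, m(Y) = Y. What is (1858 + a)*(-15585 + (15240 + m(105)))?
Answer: 10103520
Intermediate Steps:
a = -43956
(1858 + a)*(-15585 + (15240 + m(105))) = (1858 - 43956)*(-15585 + (15240 + 105)) = -42098*(-15585 + 15345) = -42098*(-240) = 10103520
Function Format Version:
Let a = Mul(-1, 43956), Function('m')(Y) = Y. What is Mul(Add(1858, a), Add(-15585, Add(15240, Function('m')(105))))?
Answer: 10103520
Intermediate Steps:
a = -43956
Mul(Add(1858, a), Add(-15585, Add(15240, Function('m')(105)))) = Mul(Add(1858, -43956), Add(-15585, Add(15240, 105))) = Mul(-42098, Add(-15585, 15345)) = Mul(-42098, -240) = 10103520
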